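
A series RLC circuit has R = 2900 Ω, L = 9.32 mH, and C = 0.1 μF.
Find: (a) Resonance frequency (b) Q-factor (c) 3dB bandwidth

Step 1 — Resonance: ω₀ = 1/√(LC) = 1/√(0.00932·1e-07) = 3.276e+04 rad/s.
Step 2 — f₀ = ω₀/(2π) = 5213 Hz.
Step 3 — Series Q: Q = ω₀L/R = 3.276e+04·0.00932/2900 = 0.1053.
Step 4 — Bandwidth: Δω = ω₀/Q = 3.112e+05 rad/s; BW = Δω/(2π) = 4.952e+04 Hz.

(a) f₀ = 5213 Hz  (b) Q = 0.1053  (c) BW = 4.952e+04 Hz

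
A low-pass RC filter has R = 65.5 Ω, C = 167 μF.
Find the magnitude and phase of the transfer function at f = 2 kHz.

Step 1 — Angular frequency: ω = 2π·2000 = 1.257e+04 rad/s.
Step 2 — Transfer function: H(jω) = 1/(1 + jωRC).
Step 3 — Denominator: 1 + jωRC = 1 + j·1.257e+04·65.5·0.000167 = 1 + j137.5.
Step 4 — H = 5.292e-05 - j0.007275.
Step 5 — Magnitude: |H| = 0.007275 (-42.8 dB); phase: φ = -89.6°.

|H| = 0.007275 (-42.8 dB), φ = -89.6°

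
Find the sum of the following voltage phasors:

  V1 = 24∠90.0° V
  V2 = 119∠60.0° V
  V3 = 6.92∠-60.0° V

Step 1 — Convert each phasor to rectangular form:
  V1 = 24·(cos(90.0°) + j·sin(90.0°)) = 0 + j24 V
  V2 = 119·(cos(60.0°) + j·sin(60.0°)) = 59.5 + j103.1 V
  V3 = 6.92·(cos(-60.0°) + j·sin(-60.0°)) = 3.46 - j5.993 V
Step 2 — Sum components: V_total = 62.96 + j121.1 V.
Step 3 — Convert to polar: |V_total| = 136.5 V, ∠V_total = 62.5°.

V_total = 136.5∠62.5° V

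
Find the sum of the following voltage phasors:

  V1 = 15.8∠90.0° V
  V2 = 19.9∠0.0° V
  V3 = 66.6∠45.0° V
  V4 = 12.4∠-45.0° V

Step 1 — Convert each phasor to rectangular form:
  V1 = 15.8·(cos(90.0°) + j·sin(90.0°)) = 0 + j15.8 V
  V2 = 19.9·(cos(0.0°) + j·sin(0.0°)) = 19.9 V
  V3 = 66.6·(cos(45.0°) + j·sin(45.0°)) = 47.09 + j47.09 V
  V4 = 12.4·(cos(-45.0°) + j·sin(-45.0°)) = 8.768 - j8.768 V
Step 2 — Sum components: V_total = 75.76 + j54.13 V.
Step 3 — Convert to polar: |V_total| = 93.11 V, ∠V_total = 35.5°.

V_total = 93.11∠35.5° V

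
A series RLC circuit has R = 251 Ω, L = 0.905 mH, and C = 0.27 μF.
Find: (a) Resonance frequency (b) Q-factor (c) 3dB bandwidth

Step 1 — Resonance: ω₀ = 1/√(LC) = 1/√(0.000905·2.7e-07) = 6.397e+04 rad/s.
Step 2 — f₀ = ω₀/(2π) = 1.018e+04 Hz.
Step 3 — Series Q: Q = ω₀L/R = 6.397e+04·0.000905/251 = 0.2307.
Step 4 — Bandwidth: Δω = ω₀/Q = 2.773e+05 rad/s; BW = Δω/(2π) = 4.414e+04 Hz.

(a) f₀ = 1.018e+04 Hz  (b) Q = 0.2307  (c) BW = 4.414e+04 Hz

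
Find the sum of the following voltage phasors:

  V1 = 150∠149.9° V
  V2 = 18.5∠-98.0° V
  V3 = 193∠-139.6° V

Step 1 — Convert each phasor to rectangular form:
  V1 = 150·(cos(149.9°) + j·sin(149.9°)) = -129.8 + j75.23 V
  V2 = 18.5·(cos(-98.0°) + j·sin(-98.0°)) = -2.575 - j18.32 V
  V3 = 193·(cos(-139.6°) + j·sin(-139.6°)) = -147 - j125.1 V
Step 2 — Sum components: V_total = -279.3 - j68.18 V.
Step 3 — Convert to polar: |V_total| = 287.5 V, ∠V_total = -166.3°.

V_total = 287.5∠-166.3° V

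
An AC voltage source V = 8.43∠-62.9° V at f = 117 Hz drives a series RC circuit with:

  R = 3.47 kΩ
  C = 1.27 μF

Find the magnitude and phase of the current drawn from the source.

Step 1 — Angular frequency: ω = 2π·f = 2π·117 = 735.1 rad/s.
Step 2 — Component impedances:
  R: Z = R = 3470 Ω
  C: Z = 1/(jωC) = -j/(ω·C) = 0 - j1071 Ω
Step 3 — Series combination: Z_total = R + C = 3470 - j1071 Ω = 3632∠-17.2° Ω.
Step 4 — Source phasor: V = 8.43∠-62.9° V = 3.84 - j7.504 V.
Step 5 — Ohm's law: I = V / Z_total = (3.84 - j7.504) / (3470 - j1071) = 0.00162 - j0.001663 A.
Step 6 — Convert to polar: |I| = 0.002321 A, ∠I = -45.7°.

I = 0.002321∠-45.7° A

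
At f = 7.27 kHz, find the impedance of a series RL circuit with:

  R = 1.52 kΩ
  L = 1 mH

Step 1 — Angular frequency: ω = 2π·f = 2π·7270 = 4.568e+04 rad/s.
Step 2 — Component impedances:
  R: Z = R = 1520 Ω
  L: Z = jωL = j·4.568e+04·0.001 = 0 + j45.68 Ω
Step 3 — Series combination: Z_total = R + L = 1520 + j45.68 Ω = 1521∠1.7° Ω.

Z = 1520 + j45.68 Ω = 1521∠1.7° Ω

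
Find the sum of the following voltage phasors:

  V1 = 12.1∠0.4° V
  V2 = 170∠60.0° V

Step 1 — Convert each phasor to rectangular form:
  V1 = 12.1·(cos(0.4°) + j·sin(0.4°)) = 12.1 + j0.08447 V
  V2 = 170·(cos(60.0°) + j·sin(60.0°)) = 85 + j147.2 V
Step 2 — Sum components: V_total = 97.1 + j147.3 V.
Step 3 — Convert to polar: |V_total| = 176.4 V, ∠V_total = 56.6°.

V_total = 176.4∠56.6° V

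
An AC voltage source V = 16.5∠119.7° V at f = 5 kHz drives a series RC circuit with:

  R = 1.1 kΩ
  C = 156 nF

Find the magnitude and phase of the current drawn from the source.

Step 1 — Angular frequency: ω = 2π·f = 2π·5000 = 3.142e+04 rad/s.
Step 2 — Component impedances:
  R: Z = R = 1100 Ω
  C: Z = 1/(jωC) = -j/(ω·C) = 0 - j204 Ω
Step 3 — Series combination: Z_total = R + C = 1100 - j204 Ω = 1119∠-10.5° Ω.
Step 4 — Source phasor: V = 16.5∠119.7° V = -8.175 + j14.33 V.
Step 5 — Ohm's law: I = V / Z_total = (-8.175 + j14.33) / (1100 - j204) = -0.009521 + j0.01126 A.
Step 6 — Convert to polar: |I| = 0.01475 A, ∠I = 130.2°.

I = 0.01475∠130.2° A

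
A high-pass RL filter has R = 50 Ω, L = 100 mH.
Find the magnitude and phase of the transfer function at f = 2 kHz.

Step 1 — Angular frequency: ω = 2π·2000 = 1.257e+04 rad/s.
Step 2 — Transfer function: H(jω) = jωL/(R + jωL).
Step 3 — Numerator jωL = j·1257; denominator R + jωL = 50 + j1257.
Step 4 — H = 0.9984 + j0.03973.
Step 5 — Magnitude: |H| = 0.9992 (-0.0 dB); phase: φ = 2.3°.

|H| = 0.9992 (-0.0 dB), φ = 2.3°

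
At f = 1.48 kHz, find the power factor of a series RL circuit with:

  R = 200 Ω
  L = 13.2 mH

Step 1 — Angular frequency: ω = 2π·f = 2π·1480 = 9299 rad/s.
Step 2 — Component impedances:
  R: Z = R = 200 Ω
  L: Z = jωL = j·9299·0.0132 = 0 + j122.7 Ω
Step 3 — Series combination: Z_total = R + L = 200 + j122.7 Ω = 234.7∠31.5° Ω.
Step 4 — Power factor: PF = cos(φ) = Re(Z)/|Z| = 200/234.66 = 0.8523.
Step 5 — Type: Im(Z) = 122.7 ⇒ lagging (phase φ = 31.5°).

PF = 0.8523 (lagging, φ = 31.5°)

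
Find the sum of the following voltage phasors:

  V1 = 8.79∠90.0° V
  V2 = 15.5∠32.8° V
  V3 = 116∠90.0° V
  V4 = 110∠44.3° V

Step 1 — Convert each phasor to rectangular form:
  V1 = 8.79·(cos(90.0°) + j·sin(90.0°)) = 0 + j8.79 V
  V2 = 15.5·(cos(32.8°) + j·sin(32.8°)) = 13.03 + j8.396 V
  V3 = 116·(cos(90.0°) + j·sin(90.0°)) = 0 + j116 V
  V4 = 110·(cos(44.3°) + j·sin(44.3°)) = 78.73 + j76.83 V
Step 2 — Sum components: V_total = 91.75 + j210 V.
Step 3 — Convert to polar: |V_total| = 229.2 V, ∠V_total = 66.4°.

V_total = 229.2∠66.4° V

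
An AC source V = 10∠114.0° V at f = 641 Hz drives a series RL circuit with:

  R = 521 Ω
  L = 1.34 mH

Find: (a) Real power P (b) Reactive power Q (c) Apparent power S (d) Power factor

Step 1 — Angular frequency: ω = 2π·f = 2π·641 = 4028 rad/s.
Step 2 — Component impedances:
  R: Z = R = 521 Ω
  L: Z = jωL = j·4028·0.00134 = 0 + j5.397 Ω
Step 3 — Series combination: Z_total = R + L = 521 + j5.397 Ω = 521∠0.6° Ω.
Step 4 — Source phasor: V = 10∠114.0° V = -4.067 + j9.135 V.
Step 5 — Current: I = V / Z = -0.007624 + j0.01761 A = 0.01919∠113.4° A.
Step 6 — Complex power: S = V·I* = 0.1919 + j0.001988 VA.
Step 7 — Real power: P = Re(S) = 0.1919 W.
Step 8 — Reactive power: Q = Im(S) = 0.001988 VAR.
Step 9 — Apparent power: |S| = 0.1919 VA.
Step 10 — Power factor: PF = P/|S| = 0.9999 (lagging).

(a) P = 0.1919 W  (b) Q = 0.001988 VAR  (c) S = 0.1919 VA  (d) PF = 0.9999 (lagging)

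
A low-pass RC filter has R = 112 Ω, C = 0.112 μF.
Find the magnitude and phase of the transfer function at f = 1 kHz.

Step 1 — Angular frequency: ω = 2π·1000 = 6283 rad/s.
Step 2 — Transfer function: H(jω) = 1/(1 + jωRC).
Step 3 — Denominator: 1 + jωRC = 1 + j·6283·112·1.12e-07 = 1 + j0.07882.
Step 4 — H = 0.9938 - j0.07833.
Step 5 — Magnitude: |H| = 0.9969 (-0.0 dB); phase: φ = -4.5°.

|H| = 0.9969 (-0.0 dB), φ = -4.5°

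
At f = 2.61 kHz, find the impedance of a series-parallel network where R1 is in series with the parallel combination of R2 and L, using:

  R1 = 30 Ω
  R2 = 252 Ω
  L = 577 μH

Step 1 — Angular frequency: ω = 2π·f = 2π·2610 = 1.64e+04 rad/s.
Step 2 — Component impedances:
  R1: Z = R = 30 Ω
  R2: Z = R = 252 Ω
  L: Z = jωL = j·1.64e+04·0.000577 = 0 + j9.462 Ω
Step 3 — Parallel branch: R2 || L = 1/(1/R2 + 1/L) = 0.3548 + j9.449 Ω.
Step 4 — Series with R1: Z_total = R1 + (R2 || L) = 30.35 + j9.449 Ω = 31.79∠17.3° Ω.

Z = 30.35 + j9.449 Ω = 31.79∠17.3° Ω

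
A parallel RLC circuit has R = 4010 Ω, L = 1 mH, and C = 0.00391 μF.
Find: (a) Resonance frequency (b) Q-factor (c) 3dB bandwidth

Step 1 — Resonance: ω₀ = 1/√(LC) = 1/√(0.001·3.91e-09) = 5.057e+05 rad/s.
Step 2 — f₀ = ω₀/(2π) = 8.049e+04 Hz.
Step 3 — Parallel Q: Q = R/(ω₀L) = 4010/(5.057e+05·0.001) = 7.929.
Step 4 — Bandwidth: Δω = ω₀/Q = 6.378e+04 rad/s; BW = Δω/(2π) = 1.015e+04 Hz.

(a) f₀ = 8.049e+04 Hz  (b) Q = 7.929  (c) BW = 1.015e+04 Hz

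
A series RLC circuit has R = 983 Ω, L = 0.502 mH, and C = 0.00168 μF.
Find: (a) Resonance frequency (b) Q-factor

Step 1 — Resonance condition Im(Z)=0 gives ω₀ = 1/√(LC).
Step 2 — ω₀ = 1/√(0.000502·1.68e-09) = 1.089e+06 rad/s.
Step 3 — f₀ = ω₀/(2π) = 1.733e+05 Hz.
Step 4 — Series Q: Q = ω₀L/R = 1.089e+06·0.000502/983 = 0.5561.

(a) f₀ = 1.733e+05 Hz  (b) Q = 0.5561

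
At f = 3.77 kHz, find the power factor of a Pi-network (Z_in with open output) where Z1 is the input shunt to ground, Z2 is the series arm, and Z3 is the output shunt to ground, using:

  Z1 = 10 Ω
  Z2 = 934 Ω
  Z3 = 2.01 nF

Step 1 — Angular frequency: ω = 2π·f = 2π·3770 = 2.369e+04 rad/s.
Step 2 — Component impedances:
  Z1: Z = R = 10 Ω
  Z2: Z = R = 934 Ω
  Z3: Z = 1/(jωC) = -j/(ω·C) = 0 - j2.1e+04 Ω
Step 3 — With open output, the series arm Z2 and the output shunt Z3 appear in series to ground: Z2 + Z3 = 934 - j2.1e+04 Ω.
Step 4 — Parallel with input shunt Z1: Z_in = Z1 || (Z2 + Z3) = 10 - j0.004752 Ω = 10∠-0.0° Ω.
Step 5 — Power factor: PF = cos(φ) = Re(Z)/|Z| = 10/10 = 1.
Step 6 — Type: Im(Z) = -0.004752 ⇒ leading (phase φ = -0.0°).

PF = 1 (leading, φ = -0.0°)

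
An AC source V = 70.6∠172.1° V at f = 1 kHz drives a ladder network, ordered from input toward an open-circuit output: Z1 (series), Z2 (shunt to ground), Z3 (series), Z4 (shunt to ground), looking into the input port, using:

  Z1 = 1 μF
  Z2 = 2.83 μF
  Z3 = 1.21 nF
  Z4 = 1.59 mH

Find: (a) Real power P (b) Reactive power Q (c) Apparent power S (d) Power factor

Step 1 — Angular frequency: ω = 2π·f = 2π·1000 = 6283 rad/s.
Step 2 — Component impedances:
  Z1: Z = 1/(jωC) = -j/(ω·C) = 0 - j159.2 Ω
  Z2: Z = 1/(jωC) = -j/(ω·C) = 0 - j56.24 Ω
  Z3: Z = 1/(jωC) = -j/(ω·C) = 0 - j1.315e+05 Ω
  Z4: Z = jωL = j·6283·0.00159 = 0 + j9.99 Ω
Step 3 — Ladder network (open output): work backward from the far end, alternating series and parallel combinations. Z_in = 0 - j215.4 Ω = 215.4∠-90.0° Ω.
Step 4 — Source phasor: V = 70.6∠172.1° V = -69.93 + j9.704 V.
Step 5 — Current: I = V / Z = -0.04506 - j0.3247 A = 0.3278∠-97.9° A.
Step 6 — Complex power: S = V·I* = 0 - j23.14 VA.
Step 7 — Real power: P = Re(S) = 0 W.
Step 8 — Reactive power: Q = Im(S) = -23.14 VAR.
Step 9 — Apparent power: |S| = 23.14 VA.
Step 10 — Power factor: PF = P/|S| = 0 (leading).

(a) P = 0 W  (b) Q = -23.14 VAR  (c) S = 23.14 VA  (d) PF = 0 (leading)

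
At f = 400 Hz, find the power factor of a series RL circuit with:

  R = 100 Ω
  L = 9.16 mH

Step 1 — Angular frequency: ω = 2π·f = 2π·400 = 2513 rad/s.
Step 2 — Component impedances:
  R: Z = R = 100 Ω
  L: Z = jωL = j·2513·0.00916 = 0 + j23.02 Ω
Step 3 — Series combination: Z_total = R + L = 100 + j23.02 Ω = 102.6∠13.0° Ω.
Step 4 — Power factor: PF = cos(φ) = Re(Z)/|Z| = 100/102.62 = 0.9745.
Step 5 — Type: Im(Z) = 23.02 ⇒ lagging (phase φ = 13.0°).

PF = 0.9745 (lagging, φ = 13.0°)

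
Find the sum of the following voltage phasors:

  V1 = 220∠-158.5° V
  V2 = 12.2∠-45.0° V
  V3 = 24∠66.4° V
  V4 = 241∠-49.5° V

Step 1 — Convert each phasor to rectangular form:
  V1 = 220·(cos(-158.5°) + j·sin(-158.5°)) = -204.7 - j80.63 V
  V2 = 12.2·(cos(-45.0°) + j·sin(-45.0°)) = 8.627 - j8.627 V
  V3 = 24·(cos(66.4°) + j·sin(66.4°)) = 9.608 + j21.99 V
  V4 = 241·(cos(-49.5°) + j·sin(-49.5°)) = 156.5 - j183.3 V
Step 2 — Sum components: V_total = -29.94 - j250.5 V.
Step 3 — Convert to polar: |V_total| = 252.3 V, ∠V_total = -96.8°.

V_total = 252.3∠-96.8° V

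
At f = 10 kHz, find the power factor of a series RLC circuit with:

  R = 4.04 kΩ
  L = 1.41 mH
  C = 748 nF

Step 1 — Angular frequency: ω = 2π·f = 2π·1e+04 = 6.283e+04 rad/s.
Step 2 — Component impedances:
  R: Z = R = 4040 Ω
  L: Z = jωL = j·6.283e+04·0.00141 = 0 + j88.59 Ω
  C: Z = 1/(jωC) = -j/(ω·C) = 0 - j21.28 Ω
Step 3 — Series combination: Z_total = R + L + C = 4040 + j67.32 Ω = 4041∠1.0° Ω.
Step 4 — Power factor: PF = cos(φ) = Re(Z)/|Z| = 4040/4040.6 = 0.9999.
Step 5 — Type: Im(Z) = 67.32 ⇒ lagging (phase φ = 1.0°).

PF = 0.9999 (lagging, φ = 1.0°)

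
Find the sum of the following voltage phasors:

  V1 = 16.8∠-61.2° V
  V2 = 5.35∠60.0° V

Step 1 — Convert each phasor to rectangular form:
  V1 = 16.8·(cos(-61.2°) + j·sin(-61.2°)) = 8.093 - j14.72 V
  V2 = 5.35·(cos(60.0°) + j·sin(60.0°)) = 2.675 + j4.633 V
Step 2 — Sum components: V_total = 10.77 - j10.09 V.
Step 3 — Convert to polar: |V_total| = 14.76 V, ∠V_total = -43.1°.

V_total = 14.76∠-43.1° V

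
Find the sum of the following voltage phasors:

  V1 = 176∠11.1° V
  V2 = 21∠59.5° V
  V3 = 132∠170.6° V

Step 1 — Convert each phasor to rectangular form:
  V1 = 176·(cos(11.1°) + j·sin(11.1°)) = 172.7 + j33.88 V
  V2 = 21·(cos(59.5°) + j·sin(59.5°)) = 10.66 + j18.09 V
  V3 = 132·(cos(170.6°) + j·sin(170.6°)) = -130.2 + j21.56 V
Step 2 — Sum components: V_total = 53.14 + j73.54 V.
Step 3 — Convert to polar: |V_total| = 90.73 V, ∠V_total = 54.1°.

V_total = 90.73∠54.1° V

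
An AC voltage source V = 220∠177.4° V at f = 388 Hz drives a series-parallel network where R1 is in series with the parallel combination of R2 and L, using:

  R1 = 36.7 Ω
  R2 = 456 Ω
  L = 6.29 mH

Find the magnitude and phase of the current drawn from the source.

Step 1 — Angular frequency: ω = 2π·f = 2π·388 = 2438 rad/s.
Step 2 — Component impedances:
  R1: Z = R = 36.7 Ω
  R2: Z = R = 456 Ω
  L: Z = jωL = j·2438·0.00629 = 0 + j15.33 Ω
Step 3 — Parallel branch: R2 || L = 1/(1/R2 + 1/L) = 0.5151 + j15.32 Ω.
Step 4 — Series with R1: Z_total = R1 + (R2 || L) = 37.22 + j15.32 Ω = 40.24∠22.4° Ω.
Step 5 — Source phasor: V = 220∠177.4° V = -219.8 + j9.98 V.
Step 6 — Ohm's law: I = V / Z_total = (-219.8 + j9.98) / (37.22 + j15.32) = -4.956 + j2.308 A.
Step 7 — Convert to polar: |I| = 5.467 A, ∠I = 155.0°.

I = 5.467∠155.0° A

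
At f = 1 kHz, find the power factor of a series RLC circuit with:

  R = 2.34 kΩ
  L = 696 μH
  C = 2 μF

Step 1 — Angular frequency: ω = 2π·f = 2π·1000 = 6283 rad/s.
Step 2 — Component impedances:
  R: Z = R = 2340 Ω
  L: Z = jωL = j·6283·0.000696 = 0 + j4.373 Ω
  C: Z = 1/(jωC) = -j/(ω·C) = 0 - j79.58 Ω
Step 3 — Series combination: Z_total = R + L + C = 2340 - j75.2 Ω = 2341∠-1.8° Ω.
Step 4 — Power factor: PF = cos(φ) = Re(Z)/|Z| = 2340/2341.2 = 0.9995.
Step 5 — Type: Im(Z) = -75.2 ⇒ leading (phase φ = -1.8°).

PF = 0.9995 (leading, φ = -1.8°)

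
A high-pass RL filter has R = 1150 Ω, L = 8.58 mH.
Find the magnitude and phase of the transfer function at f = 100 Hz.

Step 1 — Angular frequency: ω = 2π·100 = 628.3 rad/s.
Step 2 — Transfer function: H(jω) = jωL/(R + jωL).
Step 3 — Numerator jωL = j·5.391; denominator R + jωL = 1150 + j5.391.
Step 4 — H = 2.198e-05 + j0.004688.
Step 5 — Magnitude: |H| = 0.004688 (-46.6 dB); phase: φ = 89.7°.

|H| = 0.004688 (-46.6 dB), φ = 89.7°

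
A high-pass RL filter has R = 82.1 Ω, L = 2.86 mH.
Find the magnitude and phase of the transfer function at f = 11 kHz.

Step 1 — Angular frequency: ω = 2π·1.1e+04 = 6.912e+04 rad/s.
Step 2 — Transfer function: H(jω) = jωL/(R + jωL).
Step 3 — Numerator jωL = j·197.7; denominator R + jωL = 82.1 + j197.7.
Step 4 — H = 0.8529 + j0.3542.
Step 5 — Magnitude: |H| = 0.9235 (-0.7 dB); phase: φ = 22.6°.

|H| = 0.9235 (-0.7 dB), φ = 22.6°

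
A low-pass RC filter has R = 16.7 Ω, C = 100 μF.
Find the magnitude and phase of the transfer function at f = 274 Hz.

Step 1 — Angular frequency: ω = 2π·274 = 1722 rad/s.
Step 2 — Transfer function: H(jω) = 1/(1 + jωRC).
Step 3 — Denominator: 1 + jωRC = 1 + j·1722·16.7·0.0001 = 1 + j2.875.
Step 4 — H = 0.1079 - j0.3103.
Step 5 — Magnitude: |H| = 0.3285 (-9.7 dB); phase: φ = -70.8°.

|H| = 0.3285 (-9.7 dB), φ = -70.8°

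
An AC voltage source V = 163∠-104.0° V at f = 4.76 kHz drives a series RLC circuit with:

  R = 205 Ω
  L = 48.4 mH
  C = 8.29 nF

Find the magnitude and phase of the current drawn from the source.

Step 1 — Angular frequency: ω = 2π·f = 2π·4760 = 2.991e+04 rad/s.
Step 2 — Component impedances:
  R: Z = R = 205 Ω
  L: Z = jωL = j·2.991e+04·0.0484 = 0 + j1448 Ω
  C: Z = 1/(jωC) = -j/(ω·C) = 0 - j4033 Ω
Step 3 — Series combination: Z_total = R + L + C = 205 - j2586 Ω = 2594∠-85.5° Ω.
Step 4 — Source phasor: V = 163∠-104.0° V = -39.43 - j158.2 V.
Step 5 — Ohm's law: I = V / Z_total = (-39.43 - j158.2) / (205 - j2586) = 0.05958 - j0.01997 A.
Step 6 — Convert to polar: |I| = 0.06284 A, ∠I = -18.5°.

I = 0.06284∠-18.5° A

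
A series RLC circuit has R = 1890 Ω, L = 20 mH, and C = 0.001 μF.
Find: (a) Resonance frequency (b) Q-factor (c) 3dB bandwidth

Step 1 — Resonance condition Im(Z)=0 gives ω₀ = 1/√(LC).
Step 2 — ω₀ = 1/√(0.02·1e-09) = 2.236e+05 rad/s.
Step 3 — f₀ = ω₀/(2π) = 3.559e+04 Hz.
Step 4 — Series Q: Q = ω₀L/R = 2.236e+05·0.02/1890 = 2.366.
Step 5 — 3dB bandwidth: Δω = ω₀/Q = 9.45e+04 rad/s; BW = Δω/(2π) = 1.504e+04 Hz.

(a) f₀ = 3.559e+04 Hz  (b) Q = 2.366  (c) BW = 1.504e+04 Hz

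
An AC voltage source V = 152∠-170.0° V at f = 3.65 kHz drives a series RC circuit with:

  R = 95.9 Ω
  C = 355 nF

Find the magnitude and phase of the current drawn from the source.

Step 1 — Angular frequency: ω = 2π·f = 2π·3650 = 2.293e+04 rad/s.
Step 2 — Component impedances:
  R: Z = R = 95.9 Ω
  C: Z = 1/(jωC) = -j/(ω·C) = 0 - j122.8 Ω
Step 3 — Series combination: Z_total = R + C = 95.9 - j122.8 Ω = 155.8∠-52.0° Ω.
Step 4 — Source phasor: V = 152∠-170.0° V = -149.7 - j26.39 V.
Step 5 — Ohm's law: I = V / Z_total = (-149.7 - j26.39) / (95.9 - j122.8) = -0.4576 - j0.8614 A.
Step 6 — Convert to polar: |I| = 0.9754 A, ∠I = -118.0°.

I = 0.9754∠-118.0° A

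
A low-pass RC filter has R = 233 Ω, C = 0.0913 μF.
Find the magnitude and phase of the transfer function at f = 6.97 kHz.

Step 1 — Angular frequency: ω = 2π·6970 = 4.379e+04 rad/s.
Step 2 — Transfer function: H(jω) = 1/(1 + jωRC).
Step 3 — Denominator: 1 + jωRC = 1 + j·4.379e+04·233·9.13e-08 = 1 + j0.9316.
Step 4 — H = 0.5354 - j0.4987.
Step 5 — Magnitude: |H| = 0.7317 (-2.7 dB); phase: φ = -43.0°.

|H| = 0.7317 (-2.7 dB), φ = -43.0°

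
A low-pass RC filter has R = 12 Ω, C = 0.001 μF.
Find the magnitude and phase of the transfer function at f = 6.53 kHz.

Step 1 — Angular frequency: ω = 2π·6530 = 4.103e+04 rad/s.
Step 2 — Transfer function: H(jω) = 1/(1 + jωRC).
Step 3 — Denominator: 1 + jωRC = 1 + j·4.103e+04·12·1e-09 = 1 + j0.0004924.
Step 4 — H = 1 - j0.0004924.
Step 5 — Magnitude: |H| = 1 (-0.0 dB); phase: φ = -0.0°.

|H| = 1 (-0.0 dB), φ = -0.0°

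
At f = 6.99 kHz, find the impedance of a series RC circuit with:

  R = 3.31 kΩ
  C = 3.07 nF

Step 1 — Angular frequency: ω = 2π·f = 2π·6990 = 4.392e+04 rad/s.
Step 2 — Component impedances:
  R: Z = R = 3310 Ω
  C: Z = 1/(jωC) = -j/(ω·C) = 0 - j7417 Ω
Step 3 — Series combination: Z_total = R + C = 3310 - j7417 Ω = 8122∠-65.9° Ω.

Z = 3310 - j7417 Ω = 8122∠-65.9° Ω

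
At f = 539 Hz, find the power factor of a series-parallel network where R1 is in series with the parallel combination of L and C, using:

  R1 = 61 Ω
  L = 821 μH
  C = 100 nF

Step 1 — Angular frequency: ω = 2π·f = 2π·539 = 3387 rad/s.
Step 2 — Component impedances:
  R1: Z = R = 61 Ω
  L: Z = jωL = j·3387·0.000821 = 0 + j2.78 Ω
  C: Z = 1/(jωC) = -j/(ω·C) = 0 - j2953 Ω
Step 3 — Parallel branch: L || C = 1/(1/L + 1/C) = 0 + j2.783 Ω.
Step 4 — Series with R1: Z_total = R1 + (L || C) = 61 + j2.783 Ω = 61.06∠2.6° Ω.
Step 5 — Power factor: PF = cos(φ) = Re(Z)/|Z| = 61/61.06 = 0.999.
Step 6 — Type: Im(Z) = 2.783 ⇒ lagging (phase φ = 2.6°).

PF = 0.999 (lagging, φ = 2.6°)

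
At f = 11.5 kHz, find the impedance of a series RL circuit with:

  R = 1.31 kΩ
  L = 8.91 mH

Step 1 — Angular frequency: ω = 2π·f = 2π·1.15e+04 = 7.226e+04 rad/s.
Step 2 — Component impedances:
  R: Z = R = 1310 Ω
  L: Z = jωL = j·7.226e+04·0.00891 = 0 + j643.8 Ω
Step 3 — Series combination: Z_total = R + L = 1310 + j643.8 Ω = 1460∠26.2° Ω.

Z = 1310 + j643.8 Ω = 1460∠26.2° Ω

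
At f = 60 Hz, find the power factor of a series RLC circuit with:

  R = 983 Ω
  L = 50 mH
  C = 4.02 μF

Step 1 — Angular frequency: ω = 2π·f = 2π·60 = 377 rad/s.
Step 2 — Component impedances:
  R: Z = R = 983 Ω
  L: Z = jωL = j·377·0.05 = 0 + j18.85 Ω
  C: Z = 1/(jωC) = -j/(ω·C) = 0 - j659.8 Ω
Step 3 — Series combination: Z_total = R + L + C = 983 - j641 Ω = 1174∠-33.1° Ω.
Step 4 — Power factor: PF = cos(φ) = Re(Z)/|Z| = 983/1173.53 = 0.8376.
Step 5 — Type: Im(Z) = -641 ⇒ leading (phase φ = -33.1°).

PF = 0.8376 (leading, φ = -33.1°)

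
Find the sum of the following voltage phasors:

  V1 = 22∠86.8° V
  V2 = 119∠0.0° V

Step 1 — Convert each phasor to rectangular form:
  V1 = 22·(cos(86.8°) + j·sin(86.8°)) = 1.228 + j21.97 V
  V2 = 119·(cos(0.0°) + j·sin(0.0°)) = 119 V
Step 2 — Sum components: V_total = 120.2 + j21.97 V.
Step 3 — Convert to polar: |V_total| = 122.2 V, ∠V_total = 10.4°.

V_total = 122.2∠10.4° V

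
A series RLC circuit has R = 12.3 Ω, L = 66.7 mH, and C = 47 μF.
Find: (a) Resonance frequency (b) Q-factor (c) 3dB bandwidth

Step 1 — Resonance condition Im(Z)=0 gives ω₀ = 1/√(LC).
Step 2 — ω₀ = 1/√(0.0667·4.7e-05) = 564.8 rad/s.
Step 3 — f₀ = ω₀/(2π) = 89.89 Hz.
Step 4 — Series Q: Q = ω₀L/R = 564.8·0.0667/12.3 = 3.063.
Step 5 — 3dB bandwidth: Δω = ω₀/Q = 184.4 rad/s; BW = Δω/(2π) = 29.35 Hz.

(a) f₀ = 89.89 Hz  (b) Q = 3.063  (c) BW = 29.35 Hz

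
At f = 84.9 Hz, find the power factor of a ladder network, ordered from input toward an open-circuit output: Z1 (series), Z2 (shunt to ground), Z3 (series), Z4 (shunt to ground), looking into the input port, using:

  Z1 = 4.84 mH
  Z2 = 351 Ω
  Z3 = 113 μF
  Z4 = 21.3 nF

Step 1 — Angular frequency: ω = 2π·f = 2π·84.9 = 533.4 rad/s.
Step 2 — Component impedances:
  Z1: Z = jωL = j·533.4·0.00484 = 0 + j2.582 Ω
  Z2: Z = R = 351 Ω
  Z3: Z = 1/(jωC) = -j/(ω·C) = 0 - j16.59 Ω
  Z4: Z = 1/(jωC) = -j/(ω·C) = 0 - j8.801e+04 Ω
Step 3 — Ladder network (open output): work backward from the far end, alternating series and parallel combinations. Z_in = 351 + j1.182 Ω = 351∠0.2° Ω.
Step 4 — Power factor: PF = cos(φ) = Re(Z)/|Z| = 351/351 = 1.
Step 5 — Type: Im(Z) = 1.182 ⇒ lagging (phase φ = 0.2°).

PF = 1 (lagging, φ = 0.2°)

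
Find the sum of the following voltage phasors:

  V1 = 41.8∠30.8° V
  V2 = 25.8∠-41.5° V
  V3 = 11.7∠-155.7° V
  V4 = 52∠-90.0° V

Step 1 — Convert each phasor to rectangular form:
  V1 = 41.8·(cos(30.8°) + j·sin(30.8°)) = 35.9 + j21.4 V
  V2 = 25.8·(cos(-41.5°) + j·sin(-41.5°)) = 19.32 - j17.1 V
  V3 = 11.7·(cos(-155.7°) + j·sin(-155.7°)) = -10.66 - j4.815 V
  V4 = 52·(cos(-90.0°) + j·sin(-90.0°)) = 0 - j52 V
Step 2 — Sum components: V_total = 44.56 - j52.51 V.
Step 3 — Convert to polar: |V_total| = 68.87 V, ∠V_total = -49.7°.

V_total = 68.87∠-49.7° V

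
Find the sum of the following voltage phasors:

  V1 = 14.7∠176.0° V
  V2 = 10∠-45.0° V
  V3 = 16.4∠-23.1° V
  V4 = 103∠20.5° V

Step 1 — Convert each phasor to rectangular form:
  V1 = 14.7·(cos(176.0°) + j·sin(176.0°)) = -14.66 + j1.025 V
  V2 = 10·(cos(-45.0°) + j·sin(-45.0°)) = 7.071 - j7.071 V
  V3 = 16.4·(cos(-23.1°) + j·sin(-23.1°)) = 15.09 - j6.434 V
  V4 = 103·(cos(20.5°) + j·sin(20.5°)) = 96.48 + j36.07 V
Step 2 — Sum components: V_total = 104 + j23.59 V.
Step 3 — Convert to polar: |V_total| = 106.6 V, ∠V_total = 12.8°.

V_total = 106.6∠12.8° V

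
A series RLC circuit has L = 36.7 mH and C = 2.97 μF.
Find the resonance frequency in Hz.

Step 1 — Resonance condition Im(Z)=0 gives ω₀ = 1/√(LC).
Step 2 — ω₀ = 1/√(0.0367·2.97e-06) = 3029 rad/s.
Step 3 — f₀ = ω₀/(2π) = 482.1 Hz.

f₀ = 482.1 Hz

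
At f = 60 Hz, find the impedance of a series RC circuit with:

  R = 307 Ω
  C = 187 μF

Step 1 — Angular frequency: ω = 2π·f = 2π·60 = 377 rad/s.
Step 2 — Component impedances:
  R: Z = R = 307 Ω
  C: Z = 1/(jωC) = -j/(ω·C) = 0 - j14.18 Ω
Step 3 — Series combination: Z_total = R + C = 307 - j14.18 Ω = 307.3∠-2.6° Ω.

Z = 307 - j14.18 Ω = 307.3∠-2.6° Ω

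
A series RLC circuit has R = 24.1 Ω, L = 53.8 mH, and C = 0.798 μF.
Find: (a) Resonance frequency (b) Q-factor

Step 1 — Resonance condition Im(Z)=0 gives ω₀ = 1/√(LC).
Step 2 — ω₀ = 1/√(0.0538·7.98e-07) = 4826 rad/s.
Step 3 — f₀ = ω₀/(2π) = 768.1 Hz.
Step 4 — Series Q: Q = ω₀L/R = 4826·0.0538/24.1 = 10.77.

(a) f₀ = 768.1 Hz  (b) Q = 10.77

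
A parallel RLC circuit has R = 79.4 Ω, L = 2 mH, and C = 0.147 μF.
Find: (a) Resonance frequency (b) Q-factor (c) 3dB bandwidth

Step 1 — Resonance: ω₀ = 1/√(LC) = 1/√(0.002·1.47e-07) = 5.832e+04 rad/s.
Step 2 — f₀ = ω₀/(2π) = 9282 Hz.
Step 3 — Parallel Q: Q = R/(ω₀L) = 79.4/(5.832e+04·0.002) = 0.6807.
Step 4 — Bandwidth: Δω = ω₀/Q = 8.568e+04 rad/s; BW = Δω/(2π) = 1.364e+04 Hz.

(a) f₀ = 9282 Hz  (b) Q = 0.6807  (c) BW = 1.364e+04 Hz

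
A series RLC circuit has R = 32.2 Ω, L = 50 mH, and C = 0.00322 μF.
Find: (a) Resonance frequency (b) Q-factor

Step 1 — Resonance condition Im(Z)=0 gives ω₀ = 1/√(LC).
Step 2 — ω₀ = 1/√(0.05·3.22e-09) = 7.881e+04 rad/s.
Step 3 — f₀ = ω₀/(2π) = 1.254e+04 Hz.
Step 4 — Series Q: Q = ω₀L/R = 7.881e+04·0.05/32.2 = 122.4.

(a) f₀ = 1.254e+04 Hz  (b) Q = 122.4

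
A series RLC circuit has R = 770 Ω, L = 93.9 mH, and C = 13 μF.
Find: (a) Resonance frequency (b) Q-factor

Step 1 — Resonance condition Im(Z)=0 gives ω₀ = 1/√(LC).
Step 2 — ω₀ = 1/√(0.0939·1.3e-05) = 905.1 rad/s.
Step 3 — f₀ = ω₀/(2π) = 144.1 Hz.
Step 4 — Series Q: Q = ω₀L/R = 905.1·0.0939/770 = 0.1104.

(a) f₀ = 144.1 Hz  (b) Q = 0.1104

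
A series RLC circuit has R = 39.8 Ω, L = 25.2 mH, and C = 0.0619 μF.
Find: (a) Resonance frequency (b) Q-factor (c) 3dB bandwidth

Step 1 — Resonance condition Im(Z)=0 gives ω₀ = 1/√(LC).
Step 2 — ω₀ = 1/√(0.0252·6.19e-08) = 2.532e+04 rad/s.
Step 3 — f₀ = ω₀/(2π) = 4030 Hz.
Step 4 — Series Q: Q = ω₀L/R = 2.532e+04·0.0252/39.8 = 16.03.
Step 5 — 3dB bandwidth: Δω = ω₀/Q = 1579 rad/s; BW = Δω/(2π) = 251.4 Hz.

(a) f₀ = 4030 Hz  (b) Q = 16.03  (c) BW = 251.4 Hz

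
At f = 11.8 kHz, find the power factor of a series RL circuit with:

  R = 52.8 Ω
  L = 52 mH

Step 1 — Angular frequency: ω = 2π·f = 2π·1.18e+04 = 7.414e+04 rad/s.
Step 2 — Component impedances:
  R: Z = R = 52.8 Ω
  L: Z = jωL = j·7.414e+04·0.052 = 0 + j3855 Ω
Step 3 — Series combination: Z_total = R + L = 52.8 + j3855 Ω = 3856∠89.2° Ω.
Step 4 — Power factor: PF = cos(φ) = Re(Z)/|Z| = 52.8/3856 = 0.01369.
Step 5 — Type: Im(Z) = 3855 ⇒ lagging (phase φ = 89.2°).

PF = 0.01369 (lagging, φ = 89.2°)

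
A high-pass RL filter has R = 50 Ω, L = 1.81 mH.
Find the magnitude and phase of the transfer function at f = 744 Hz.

Step 1 — Angular frequency: ω = 2π·744 = 4675 rad/s.
Step 2 — Transfer function: H(jω) = jωL/(R + jωL).
Step 3 — Numerator jωL = j·8.461; denominator R + jωL = 50 + j8.461.
Step 4 — H = 0.02784 + j0.1645.
Step 5 — Magnitude: |H| = 0.1669 (-15.6 dB); phase: φ = 80.4°.

|H| = 0.1669 (-15.6 dB), φ = 80.4°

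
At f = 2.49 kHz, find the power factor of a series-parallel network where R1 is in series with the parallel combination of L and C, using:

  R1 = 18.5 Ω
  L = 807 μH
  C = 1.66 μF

Step 1 — Angular frequency: ω = 2π·f = 2π·2490 = 1.565e+04 rad/s.
Step 2 — Component impedances:
  R1: Z = R = 18.5 Ω
  L: Z = jωL = j·1.565e+04·0.000807 = 0 + j12.63 Ω
  C: Z = 1/(jωC) = -j/(ω·C) = 0 - j38.5 Ω
Step 3 — Parallel branch: L || C = 1/(1/L + 1/C) = 0 + j18.79 Ω.
Step 4 — Series with R1: Z_total = R1 + (L || C) = 18.5 + j18.79 Ω = 26.37∠45.4° Ω.
Step 5 — Power factor: PF = cos(φ) = Re(Z)/|Z| = 18.5/26.365 = 0.7017.
Step 6 — Type: Im(Z) = 18.79 ⇒ lagging (phase φ = 45.4°).

PF = 0.7017 (lagging, φ = 45.4°)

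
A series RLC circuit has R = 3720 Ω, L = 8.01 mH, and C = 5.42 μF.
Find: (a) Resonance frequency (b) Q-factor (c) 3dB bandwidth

Step 1 — Resonance condition Im(Z)=0 gives ω₀ = 1/√(LC).
Step 2 — ω₀ = 1/√(0.00801·5.42e-06) = 4799 rad/s.
Step 3 — f₀ = ω₀/(2π) = 763.8 Hz.
Step 4 — Series Q: Q = ω₀L/R = 4799·0.00801/3720 = 0.01033.
Step 5 — 3dB bandwidth: Δω = ω₀/Q = 4.644e+05 rad/s; BW = Δω/(2π) = 7.391e+04 Hz.

(a) f₀ = 763.8 Hz  (b) Q = 0.01033  (c) BW = 7.391e+04 Hz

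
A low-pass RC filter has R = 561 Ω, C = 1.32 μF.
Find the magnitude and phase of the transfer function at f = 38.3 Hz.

Step 1 — Angular frequency: ω = 2π·38.3 = 240.6 rad/s.
Step 2 — Transfer function: H(jω) = 1/(1 + jωRC).
Step 3 — Denominator: 1 + jωRC = 1 + j·240.6·561·1.32e-06 = 1 + j0.1782.
Step 4 — H = 0.9692 - j0.1727.
Step 5 — Magnitude: |H| = 0.9845 (-0.1 dB); phase: φ = -10.1°.

|H| = 0.9845 (-0.1 dB), φ = -10.1°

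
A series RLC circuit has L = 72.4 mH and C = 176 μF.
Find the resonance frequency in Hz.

Step 1 — Resonance condition Im(Z)=0 gives ω₀ = 1/√(LC).
Step 2 — ω₀ = 1/√(0.0724·0.000176) = 280.1 rad/s.
Step 3 — f₀ = ω₀/(2π) = 44.59 Hz.

f₀ = 44.59 Hz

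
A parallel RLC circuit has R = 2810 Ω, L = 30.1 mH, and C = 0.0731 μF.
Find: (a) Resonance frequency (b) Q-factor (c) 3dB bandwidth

Step 1 — Resonance: ω₀ = 1/√(LC) = 1/√(0.0301·7.31e-08) = 2.132e+04 rad/s.
Step 2 — f₀ = ω₀/(2π) = 3393 Hz.
Step 3 — Parallel Q: Q = R/(ω₀L) = 2810/(2.132e+04·0.0301) = 4.379.
Step 4 — Bandwidth: Δω = ω₀/Q = 4868 rad/s; BW = Δω/(2π) = 774.8 Hz.

(a) f₀ = 3393 Hz  (b) Q = 4.379  (c) BW = 774.8 Hz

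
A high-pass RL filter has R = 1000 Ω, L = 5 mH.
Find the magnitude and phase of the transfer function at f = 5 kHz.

Step 1 — Angular frequency: ω = 2π·5000 = 3.142e+04 rad/s.
Step 2 — Transfer function: H(jω) = jωL/(R + jωL).
Step 3 — Numerator jωL = j·157.1; denominator R + jωL = 1000 + j157.1.
Step 4 — H = 0.02408 + j0.1533.
Step 5 — Magnitude: |H| = 0.1552 (-16.2 dB); phase: φ = 81.1°.

|H| = 0.1552 (-16.2 dB), φ = 81.1°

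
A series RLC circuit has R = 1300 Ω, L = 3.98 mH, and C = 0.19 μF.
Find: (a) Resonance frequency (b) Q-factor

Step 1 — Resonance condition Im(Z)=0 gives ω₀ = 1/√(LC).
Step 2 — ω₀ = 1/√(0.00398·1.9e-07) = 3.636e+04 rad/s.
Step 3 — f₀ = ω₀/(2π) = 5788 Hz.
Step 4 — Series Q: Q = ω₀L/R = 3.636e+04·0.00398/1300 = 0.1113.

(a) f₀ = 5788 Hz  (b) Q = 0.1113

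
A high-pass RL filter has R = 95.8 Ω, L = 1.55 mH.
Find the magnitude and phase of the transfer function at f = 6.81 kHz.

Step 1 — Angular frequency: ω = 2π·6810 = 4.279e+04 rad/s.
Step 2 — Transfer function: H(jω) = jωL/(R + jωL).
Step 3 — Numerator jωL = j·66.32; denominator R + jωL = 95.8 + j66.32.
Step 4 — H = 0.324 + j0.468.
Step 5 — Magnitude: |H| = 0.5692 (-4.9 dB); phase: φ = 55.3°.

|H| = 0.5692 (-4.9 dB), φ = 55.3°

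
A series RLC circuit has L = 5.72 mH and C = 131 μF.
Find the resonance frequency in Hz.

Step 1 — Resonance condition Im(Z)=0 gives ω₀ = 1/√(LC).
Step 2 — ω₀ = 1/√(0.00572·0.000131) = 1155 rad/s.
Step 3 — f₀ = ω₀/(2π) = 183.9 Hz.

f₀ = 183.9 Hz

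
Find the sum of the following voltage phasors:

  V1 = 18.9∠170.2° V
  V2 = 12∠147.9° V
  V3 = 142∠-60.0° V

Step 1 — Convert each phasor to rectangular form:
  V1 = 18.9·(cos(170.2°) + j·sin(170.2°)) = -18.62 + j3.217 V
  V2 = 12·(cos(147.9°) + j·sin(147.9°)) = -10.17 + j6.377 V
  V3 = 142·(cos(-60.0°) + j·sin(-60.0°)) = 71 - j123 V
Step 2 — Sum components: V_total = 42.21 - j113.4 V.
Step 3 — Convert to polar: |V_total| = 121 V, ∠V_total = -69.6°.

V_total = 121∠-69.6° V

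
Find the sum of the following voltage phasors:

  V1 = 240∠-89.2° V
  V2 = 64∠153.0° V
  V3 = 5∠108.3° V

Step 1 — Convert each phasor to rectangular form:
  V1 = 240·(cos(-89.2°) + j·sin(-89.2°)) = 3.351 - j240 V
  V2 = 64·(cos(153.0°) + j·sin(153.0°)) = -57.02 + j29.06 V
  V3 = 5·(cos(108.3°) + j·sin(108.3°)) = -1.57 + j4.747 V
Step 2 — Sum components: V_total = -55.24 - j206.2 V.
Step 3 — Convert to polar: |V_total| = 213.4 V, ∠V_total = -105.0°.

V_total = 213.4∠-105.0° V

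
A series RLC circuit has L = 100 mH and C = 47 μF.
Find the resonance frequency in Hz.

Step 1 — Resonance condition Im(Z)=0 gives ω₀ = 1/√(LC).
Step 2 — ω₀ = 1/√(0.1·4.7e-05) = 461.3 rad/s.
Step 3 — f₀ = ω₀/(2π) = 73.41 Hz.

f₀ = 73.41 Hz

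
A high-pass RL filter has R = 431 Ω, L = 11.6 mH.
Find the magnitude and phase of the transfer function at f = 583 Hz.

Step 1 — Angular frequency: ω = 2π·583 = 3663 rad/s.
Step 2 — Transfer function: H(jω) = jωL/(R + jωL).
Step 3 — Numerator jωL = j·42.49; denominator R + jωL = 431 + j42.49.
Step 4 — H = 0.009626 + j0.09764.
Step 5 — Magnitude: |H| = 0.09811 (-20.2 dB); phase: φ = 84.4°.

|H| = 0.09811 (-20.2 dB), φ = 84.4°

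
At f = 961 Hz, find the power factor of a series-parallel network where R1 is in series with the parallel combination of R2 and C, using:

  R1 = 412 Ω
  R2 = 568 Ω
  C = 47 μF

Step 1 — Angular frequency: ω = 2π·f = 2π·961 = 6038 rad/s.
Step 2 — Component impedances:
  R1: Z = R = 412 Ω
  R2: Z = R = 568 Ω
  C: Z = 1/(jωC) = -j/(ω·C) = 0 - j3.524 Ω
Step 3 — Parallel branch: R2 || C = 1/(1/R2 + 1/C) = 0.02186 - j3.524 Ω.
Step 4 — Series with R1: Z_total = R1 + (R2 || C) = 412 - j3.524 Ω = 412∠-0.5° Ω.
Step 5 — Power factor: PF = cos(φ) = Re(Z)/|Z| = 412/412 = 1.
Step 6 — Type: Im(Z) = -3.524 ⇒ leading (phase φ = -0.5°).

PF = 1 (leading, φ = -0.5°)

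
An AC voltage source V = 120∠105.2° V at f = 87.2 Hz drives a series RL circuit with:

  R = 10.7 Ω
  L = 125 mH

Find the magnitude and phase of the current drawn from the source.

Step 1 — Angular frequency: ω = 2π·f = 2π·87.2 = 547.9 rad/s.
Step 2 — Component impedances:
  R: Z = R = 10.7 Ω
  L: Z = jωL = j·547.9·0.125 = 0 + j68.49 Ω
Step 3 — Series combination: Z_total = R + L = 10.7 + j68.49 Ω = 69.32∠81.1° Ω.
Step 4 — Source phasor: V = 120∠105.2° V = -31.46 + j115.8 V.
Step 5 — Ohm's law: I = V / Z_total = (-31.46 + j115.8) / (10.7 + j68.49) = 1.581 + j0.7063 A.
Step 6 — Convert to polar: |I| = 1.731 A, ∠I = 24.1°.

I = 1.731∠24.1° A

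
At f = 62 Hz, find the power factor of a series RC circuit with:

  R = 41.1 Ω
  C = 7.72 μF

Step 1 — Angular frequency: ω = 2π·f = 2π·62 = 389.6 rad/s.
Step 2 — Component impedances:
  R: Z = R = 41.1 Ω
  C: Z = 1/(jωC) = -j/(ω·C) = 0 - j332.5 Ω
Step 3 — Series combination: Z_total = R + C = 41.1 - j332.5 Ω = 335∠-83.0° Ω.
Step 4 — Power factor: PF = cos(φ) = Re(Z)/|Z| = 41.1/335 = 0.1227.
Step 5 — Type: Im(Z) = -332.5 ⇒ leading (phase φ = -83.0°).

PF = 0.1227 (leading, φ = -83.0°)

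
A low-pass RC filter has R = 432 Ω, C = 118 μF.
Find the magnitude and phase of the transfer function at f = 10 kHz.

Step 1 — Angular frequency: ω = 2π·1e+04 = 6.283e+04 rad/s.
Step 2 — Transfer function: H(jω) = 1/(1 + jωRC).
Step 3 — Denominator: 1 + jωRC = 1 + j·6.283e+04·432·0.000118 = 1 + j3203.
Step 4 — H = 9.748e-08 - j0.0003122.
Step 5 — Magnitude: |H| = 0.0003122 (-70.1 dB); phase: φ = -90.0°.

|H| = 0.0003122 (-70.1 dB), φ = -90.0°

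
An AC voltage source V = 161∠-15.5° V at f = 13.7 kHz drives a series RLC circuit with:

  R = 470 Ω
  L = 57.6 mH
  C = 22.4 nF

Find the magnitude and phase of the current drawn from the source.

Step 1 — Angular frequency: ω = 2π·f = 2π·1.37e+04 = 8.608e+04 rad/s.
Step 2 — Component impedances:
  R: Z = R = 470 Ω
  L: Z = jωL = j·8.608e+04·0.0576 = 0 + j4958 Ω
  C: Z = 1/(jωC) = -j/(ω·C) = 0 - j518.6 Ω
Step 3 — Series combination: Z_total = R + L + C = 470 + j4440 Ω = 4464∠84.0° Ω.
Step 4 — Source phasor: V = 161∠-15.5° V = 155.1 - j43.03 V.
Step 5 — Ohm's law: I = V / Z_total = (155.1 - j43.03) / (470 + j4440) = -0.005925 - j0.03557 A.
Step 6 — Convert to polar: |I| = 0.03606 A, ∠I = -99.5°.

I = 0.03606∠-99.5° A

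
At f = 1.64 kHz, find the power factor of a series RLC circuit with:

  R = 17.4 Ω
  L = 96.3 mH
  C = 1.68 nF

Step 1 — Angular frequency: ω = 2π·f = 2π·1640 = 1.03e+04 rad/s.
Step 2 — Component impedances:
  R: Z = R = 17.4 Ω
  L: Z = jωL = j·1.03e+04·0.0963 = 0 + j992.3 Ω
  C: Z = 1/(jωC) = -j/(ω·C) = 0 - j5.777e+04 Ω
Step 3 — Series combination: Z_total = R + L + C = 17.4 - j5.677e+04 Ω = 5.677e+04∠-90.0° Ω.
Step 4 — Power factor: PF = cos(φ) = Re(Z)/|Z| = 17.4/5.677e+04 = 0.0003065.
Step 5 — Type: Im(Z) = -5.677e+04 ⇒ leading (phase φ = -90.0°).

PF = 0.0003065 (leading, φ = -90.0°)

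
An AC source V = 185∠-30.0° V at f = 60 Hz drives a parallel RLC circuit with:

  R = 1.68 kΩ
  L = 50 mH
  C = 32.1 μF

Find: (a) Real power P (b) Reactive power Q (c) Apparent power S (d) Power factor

Step 1 — Angular frequency: ω = 2π·f = 2π·60 = 377 rad/s.
Step 2 — Component impedances:
  R: Z = R = 1680 Ω
  L: Z = jωL = j·377·0.05 = 0 + j18.85 Ω
  C: Z = 1/(jωC) = -j/(ω·C) = 0 - j82.63 Ω
Step 3 — Parallel combination: 1/Z_total = 1/R + 1/L + 1/C; Z_total = 0.3549 + j24.41 Ω = 24.42∠89.2° Ω.
Step 4 — Source phasor: V = 185∠-30.0° V = 160.2 - j92.5 V.
Step 5 — Current: I = V / Z = -3.693 - j6.616 A = 7.577∠-119.2° A.
Step 6 — Complex power: S = V·I* = 20.37 + j1402 VA.
Step 7 — Real power: P = Re(S) = 20.37 W.
Step 8 — Reactive power: Q = Im(S) = 1402 VAR.
Step 9 — Apparent power: |S| = 1402 VA.
Step 10 — Power factor: PF = P/|S| = 0.01453 (lagging).

(a) P = 20.37 W  (b) Q = 1402 VAR  (c) S = 1402 VA  (d) PF = 0.01453 (lagging)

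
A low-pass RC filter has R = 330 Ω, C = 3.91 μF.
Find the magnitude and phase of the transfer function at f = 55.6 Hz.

Step 1 — Angular frequency: ω = 2π·55.6 = 349.3 rad/s.
Step 2 — Transfer function: H(jω) = 1/(1 + jωRC).
Step 3 — Denominator: 1 + jωRC = 1 + j·349.3·330·3.91e-06 = 1 + j0.4508.
Step 4 — H = 0.8311 - j0.3746.
Step 5 — Magnitude: |H| = 0.9117 (-0.8 dB); phase: φ = -24.3°.

|H| = 0.9117 (-0.8 dB), φ = -24.3°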